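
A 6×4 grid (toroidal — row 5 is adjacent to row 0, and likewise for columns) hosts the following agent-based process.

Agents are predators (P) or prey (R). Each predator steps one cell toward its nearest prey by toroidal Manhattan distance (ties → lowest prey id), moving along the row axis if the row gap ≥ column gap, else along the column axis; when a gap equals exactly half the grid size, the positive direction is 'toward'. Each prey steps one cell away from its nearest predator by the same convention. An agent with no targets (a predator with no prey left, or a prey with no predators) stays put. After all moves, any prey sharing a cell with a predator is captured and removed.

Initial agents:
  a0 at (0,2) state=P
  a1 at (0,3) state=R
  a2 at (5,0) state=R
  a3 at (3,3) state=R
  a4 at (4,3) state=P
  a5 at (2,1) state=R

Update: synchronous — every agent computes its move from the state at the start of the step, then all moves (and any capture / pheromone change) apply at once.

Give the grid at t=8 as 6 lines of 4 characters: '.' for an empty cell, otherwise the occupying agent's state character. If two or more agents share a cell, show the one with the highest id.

t=1: a0@(0,3):P a1@(0,0):R a2@(0,0):R a3@(2,3):R a4@(3,3):P a5@(3,1):R
t=2: a0@(0,0):P a1@(0,1):R a2@(0,1):R a3@(1,3):R a4@(2,3):P a5@(3,0):R
t=3: a0@(0,1):P a1@(0,2):R a2@(0,2):R a3@(0,3):R a4@(1,3):P a5@(4,0):R
t=4: a0@(0,2):P a3@(5,3):R a4@(0,3):P a5@(3,0):R
t=5: a0@(5,2):P a3@(4,3):R a4@(5,3):P a5@(2,0):R
t=6: a0@(4,2):P a3@(3,3):R a4@(4,3):P a5@(1,0):R
t=7: a0@(3,2):P a3@(2,3):R a4@(3,3):P a5@(0,0):R
t=8: a0@(2,2):P a3@(1,3):R a4@(2,3):P a5@(5,0):R

....
...R
..PP
....
....
R...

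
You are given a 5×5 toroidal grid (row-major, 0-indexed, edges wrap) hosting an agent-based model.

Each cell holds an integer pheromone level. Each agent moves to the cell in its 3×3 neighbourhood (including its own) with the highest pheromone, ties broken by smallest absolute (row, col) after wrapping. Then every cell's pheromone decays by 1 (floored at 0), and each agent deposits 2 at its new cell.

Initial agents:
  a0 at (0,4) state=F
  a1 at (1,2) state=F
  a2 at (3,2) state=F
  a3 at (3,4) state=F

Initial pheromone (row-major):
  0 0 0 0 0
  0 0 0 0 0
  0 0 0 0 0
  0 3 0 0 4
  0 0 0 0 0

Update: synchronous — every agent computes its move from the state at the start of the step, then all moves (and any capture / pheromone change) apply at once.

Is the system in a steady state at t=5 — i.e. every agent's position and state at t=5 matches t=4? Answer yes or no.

t=1: a0@(0,0) a1@(0,1) a2@(3,1) a3@(3,4) | pheromone: 2 2 0 0 0 / 0 0 0 0 0 / 0 0 0 0 0 / 0 4 0 0 5 / 0 0 0 0 0
t=2: a0@(0,0) a1@(0,0) a2@(3,1) a3@(3,4) | pheromone: 5 1 0 0 0 / 0 0 0 0 0 / 0 0 0 0 0 / 0 5 0 0 6 / 0 0 0 0 0
t=3: a0@(0,0) a1@(0,0) a2@(3,1) a3@(3,4) | pheromone: 8 0 0 0 0 / 0 0 0 0 0 / 0 0 0 0 0 / 0 6 0 0 7 / 0 0 0 0 0
t=4: a0@(0,0) a1@(0,0) a2@(3,1) a3@(3,4) | pheromone: 11 0 0 0 0 / 0 0 0 0 0 / 0 0 0 0 0 / 0 7 0 0 8 / 0 0 0 0 0
t=5: a0@(0,0) a1@(0,0) a2@(3,1) a3@(3,4) | pheromone: 14 0 0 0 0 / 0 0 0 0 0 / 0 0 0 0 0 / 0 8 0 0 9 / 0 0 0 0 0

yes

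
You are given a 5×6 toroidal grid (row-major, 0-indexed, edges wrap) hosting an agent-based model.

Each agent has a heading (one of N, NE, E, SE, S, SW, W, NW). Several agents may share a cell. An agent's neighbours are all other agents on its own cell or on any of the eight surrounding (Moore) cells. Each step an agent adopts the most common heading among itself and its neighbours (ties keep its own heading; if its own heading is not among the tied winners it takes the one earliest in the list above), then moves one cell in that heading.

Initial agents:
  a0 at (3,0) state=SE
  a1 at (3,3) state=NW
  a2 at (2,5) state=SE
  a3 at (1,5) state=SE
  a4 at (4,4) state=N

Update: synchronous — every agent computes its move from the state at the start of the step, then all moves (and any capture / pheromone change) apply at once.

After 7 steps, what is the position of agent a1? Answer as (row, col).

(0, 0)

t=1: a0@(4,1):SE a1@(2,2):NW a2@(3,0):SE a3@(2,0):SE a4@(3,4):N
t=2: a0@(0,2):SE a1@(1,1):NW a2@(4,1):SE a3@(3,1):SE a4@(2,4):N
t=3: a0@(1,3):SE a1@(0,0):NW a2@(0,2):SE a3@(4,2):SE a4@(1,4):N
t=4: a0@(2,4):SE a1@(4,5):NW a2@(1,3):SE a3@(0,3):SE a4@(0,4):N
t=5: a0@(3,5):SE a1@(3,4):NW a2@(2,4):SE a3@(1,4):SE a4@(1,5):SE
t=6: a0@(4,0):SE a1@(4,5):SE a2@(3,5):SE a3@(2,5):SE a4@(2,0):SE
t=7: a0@(0,1):SE a1@(0,0):SE a2@(4,0):SE a3@(3,0):SE a4@(3,1):SE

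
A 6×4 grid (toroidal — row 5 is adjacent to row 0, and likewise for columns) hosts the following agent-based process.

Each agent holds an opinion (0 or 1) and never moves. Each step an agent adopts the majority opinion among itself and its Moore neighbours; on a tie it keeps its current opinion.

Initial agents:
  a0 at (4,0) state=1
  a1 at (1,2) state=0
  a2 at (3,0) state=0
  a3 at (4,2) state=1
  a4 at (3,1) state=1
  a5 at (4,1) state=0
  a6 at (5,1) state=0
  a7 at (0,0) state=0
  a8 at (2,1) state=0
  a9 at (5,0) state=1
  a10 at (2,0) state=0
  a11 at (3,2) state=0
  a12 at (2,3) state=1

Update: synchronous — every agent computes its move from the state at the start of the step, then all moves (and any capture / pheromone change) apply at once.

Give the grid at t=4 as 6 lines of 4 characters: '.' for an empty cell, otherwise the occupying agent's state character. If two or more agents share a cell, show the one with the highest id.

t=1: a0@(4,0):1 a1@(1,2):0 a2@(3,0):0 a3@(4,2):0 a4@(3,1):0 a5@(4,1):0 a6@(5,1):0 a7@(0,0):0 a8@(2,1):0 a9@(5,0):0 a10@(2,0):0 a11@(3,2):0 a12@(2,3):0
t=2: a0@(4,0):0 a1@(1,2):0 a2@(3,0):0 a3@(4,2):0 a4@(3,1):0 a5@(4,1):0 a6@(5,1):0 a7@(0,0):0 a8@(2,1):0 a9@(5,0):0 a10@(2,0):0 a11@(3,2):0 a12@(2,3):0
t=3: (unchanged — steady state)

0...
..0.
00.0
000.
000.
00..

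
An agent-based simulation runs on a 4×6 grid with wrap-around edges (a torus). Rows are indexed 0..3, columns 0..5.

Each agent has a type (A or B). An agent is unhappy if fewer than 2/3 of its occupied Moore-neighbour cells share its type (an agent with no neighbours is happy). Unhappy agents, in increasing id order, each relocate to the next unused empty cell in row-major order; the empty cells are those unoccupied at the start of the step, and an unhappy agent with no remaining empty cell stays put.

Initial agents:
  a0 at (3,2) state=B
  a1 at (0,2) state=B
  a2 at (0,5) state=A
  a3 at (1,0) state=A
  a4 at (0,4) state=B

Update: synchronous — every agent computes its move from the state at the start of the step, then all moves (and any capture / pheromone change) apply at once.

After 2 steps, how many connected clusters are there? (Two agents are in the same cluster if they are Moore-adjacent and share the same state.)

t=1: a0@(3,2):B a1@(0,2):B a2@(0,0):A a3@(1,0):A a4@(0,1):B
t=2: a0@(3,2):B a1@(0,2):B a2@(0,3):A a3@(0,4):A a4@(0,5):B

3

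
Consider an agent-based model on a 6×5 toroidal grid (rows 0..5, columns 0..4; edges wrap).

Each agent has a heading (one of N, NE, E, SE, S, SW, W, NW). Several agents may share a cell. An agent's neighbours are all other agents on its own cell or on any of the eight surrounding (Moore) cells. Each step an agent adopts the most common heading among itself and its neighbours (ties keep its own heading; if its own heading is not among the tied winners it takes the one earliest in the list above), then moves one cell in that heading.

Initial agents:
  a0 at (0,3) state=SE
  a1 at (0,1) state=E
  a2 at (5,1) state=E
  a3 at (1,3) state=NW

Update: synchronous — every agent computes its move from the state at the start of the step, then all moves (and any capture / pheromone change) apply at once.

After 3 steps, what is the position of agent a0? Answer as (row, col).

t=1: a0@(1,4):SE a1@(0,2):E a2@(5,2):E a3@(0,2):NW
t=2: a0@(2,0):SE a1@(0,3):E a2@(5,3):E a3@(0,3):E
t=3: a0@(3,1):SE a1@(0,4):E a2@(5,4):E a3@(0,4):E

(3, 1)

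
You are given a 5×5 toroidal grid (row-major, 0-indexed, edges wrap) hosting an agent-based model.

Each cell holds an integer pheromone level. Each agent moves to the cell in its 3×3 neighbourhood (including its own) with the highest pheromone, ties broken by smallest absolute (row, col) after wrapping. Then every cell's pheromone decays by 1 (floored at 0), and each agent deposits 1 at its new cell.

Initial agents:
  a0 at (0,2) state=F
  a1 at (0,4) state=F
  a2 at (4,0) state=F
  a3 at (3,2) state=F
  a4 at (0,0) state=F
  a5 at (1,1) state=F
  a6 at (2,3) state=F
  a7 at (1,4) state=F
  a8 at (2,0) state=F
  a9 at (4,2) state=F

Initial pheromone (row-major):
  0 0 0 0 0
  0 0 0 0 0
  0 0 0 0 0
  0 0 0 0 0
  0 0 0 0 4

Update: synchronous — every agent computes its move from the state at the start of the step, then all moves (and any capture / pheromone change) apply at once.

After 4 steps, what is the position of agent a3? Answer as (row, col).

(4, 4)

t=1: a0@(0,1) a1@(4,4) a2@(4,4) a3@(2,1) a4@(4,4) a5@(0,0) a6@(1,2) a7@(0,0) a8@(1,0) a9@(0,1) | pheromone: 2 2 0 0 0 / 1 0 1 0 0 / 0 1 0 0 0 / 0 0 0 0 0 / 0 0 0 0 6
t=2: a0@(0,0) a1@(4,4) a2@(4,4) a3@(1,0) a4@(4,4) a5@(4,4) a6@(0,1) a7@(4,4) a8@(0,0) a9@(0,0) | pheromone: 4 2 0 0 0 / 1 0 0 0 0 / 0 0 0 0 0 / 0 0 0 0 0 / 0 0 0 0 10
t=3: a0@(4,4) a1@(4,4) a2@(4,4) a3@(0,0) a4@(4,4) a5@(4,4) a6@(0,0) a7@(4,4) a8@(4,4) a9@(4,4) | pheromone: 5 1 0 0 0 / 0 0 0 0 0 / 0 0 0 0 0 / 0 0 0 0 0 / 0 0 0 0 17
t=4: a0@(4,4) a1@(4,4) a2@(4,4) a3@(4,4) a4@(4,4) a5@(4,4) a6@(4,4) a7@(4,4) a8@(4,4) a9@(4,4) | pheromone: 4 0 0 0 0 / 0 0 0 0 0 / 0 0 0 0 0 / 0 0 0 0 0 / 0 0 0 0 26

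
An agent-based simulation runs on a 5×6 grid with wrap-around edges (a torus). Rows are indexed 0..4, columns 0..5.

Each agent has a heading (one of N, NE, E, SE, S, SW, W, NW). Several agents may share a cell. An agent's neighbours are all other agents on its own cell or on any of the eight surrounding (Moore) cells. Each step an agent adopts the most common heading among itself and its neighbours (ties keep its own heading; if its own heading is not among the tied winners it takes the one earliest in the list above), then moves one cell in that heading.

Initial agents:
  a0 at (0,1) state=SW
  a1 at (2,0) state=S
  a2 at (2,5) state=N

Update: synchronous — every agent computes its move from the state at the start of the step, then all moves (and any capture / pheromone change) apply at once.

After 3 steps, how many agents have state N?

t=1: a0@(1,0):SW a1@(3,0):S a2@(1,5):N
t=2: a0@(2,5):SW a1@(4,0):S a2@(0,5):N
t=3: a0@(3,4):SW a1@(0,0):S a2@(4,5):N

1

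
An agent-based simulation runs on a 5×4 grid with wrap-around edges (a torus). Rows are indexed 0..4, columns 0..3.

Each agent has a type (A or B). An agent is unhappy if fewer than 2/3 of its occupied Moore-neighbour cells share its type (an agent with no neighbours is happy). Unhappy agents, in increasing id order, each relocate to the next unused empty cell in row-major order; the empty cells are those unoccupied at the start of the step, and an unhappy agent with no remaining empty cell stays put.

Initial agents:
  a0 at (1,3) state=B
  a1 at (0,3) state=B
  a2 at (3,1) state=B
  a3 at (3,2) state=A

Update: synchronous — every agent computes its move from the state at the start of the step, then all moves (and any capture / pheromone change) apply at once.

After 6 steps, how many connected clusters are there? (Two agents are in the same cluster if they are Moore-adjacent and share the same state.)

t=1: a0@(1,3):B a1@(0,3):B a2@(0,0):B a3@(0,1):A
t=2: a0@(1,3):B a1@(0,3):B a2@(0,0):B a3@(0,2):A
t=3: a0@(1,3):B a1@(0,3):B a2@(0,0):B a3@(0,1):A
t=4: a0@(1,3):B a1@(0,3):B a2@(0,0):B a3@(0,2):A
t=5: a0@(1,3):B a1@(0,3):B a2@(0,0):B a3@(0,1):A
t=6: a0@(1,3):B a1@(0,3):B a2@(0,0):B a3@(0,2):A

2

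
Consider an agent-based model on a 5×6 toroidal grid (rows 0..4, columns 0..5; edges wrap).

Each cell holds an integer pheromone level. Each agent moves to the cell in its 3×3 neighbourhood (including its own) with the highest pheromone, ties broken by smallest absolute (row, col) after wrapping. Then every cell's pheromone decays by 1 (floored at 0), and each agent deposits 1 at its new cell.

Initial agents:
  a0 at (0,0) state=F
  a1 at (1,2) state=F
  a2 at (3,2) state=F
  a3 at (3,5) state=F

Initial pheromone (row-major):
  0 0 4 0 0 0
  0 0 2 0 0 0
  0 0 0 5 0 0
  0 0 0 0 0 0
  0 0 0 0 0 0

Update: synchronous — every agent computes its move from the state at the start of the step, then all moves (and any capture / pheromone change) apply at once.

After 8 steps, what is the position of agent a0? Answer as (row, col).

t=1: a0@(0,0) a1@(2,3) a2@(2,3) a3@(2,0) | pheromone: 1 0 3 0 0 0 / 0 0 1 0 0 0 / 1 0 0 6 0 0 / 0 0 0 0 0 0 / 0 0 0 0 0 0
t=2: a0@(0,0) a1@(2,3) a2@(2,3) a3@(2,0) | pheromone: 1 0 2 0 0 0 / 0 0 0 0 0 0 / 1 0 0 7 0 0 / 0 0 0 0 0 0 / 0 0 0 0 0 0
t=3: a0@(0,0) a1@(2,3) a2@(2,3) a3@(2,0) | pheromone: 1 0 1 0 0 0 / 0 0 0 0 0 0 / 1 0 0 8 0 0 / 0 0 0 0 0 0 / 0 0 0 0 0 0
t=4: a0@(0,0) a1@(2,3) a2@(2,3) a3@(2,0) | pheromone: 1 0 0 0 0 0 / 0 0 0 0 0 0 / 1 0 0 9 0 0 / 0 0 0 0 0 0 / 0 0 0 0 0 0
t=5: a0@(0,0) a1@(2,3) a2@(2,3) a3@(2,0) | pheromone: 1 0 0 0 0 0 / 0 0 0 0 0 0 / 1 0 0 10 0 0 / 0 0 0 0 0 0 / 0 0 0 0 0 0
t=6: a0@(0,0) a1@(2,3) a2@(2,3) a3@(2,0) | pheromone: 1 0 0 0 0 0 / 0 0 0 0 0 0 / 1 0 0 11 0 0 / 0 0 0 0 0 0 / 0 0 0 0 0 0
t=7: a0@(0,0) a1@(2,3) a2@(2,3) a3@(2,0) | pheromone: 1 0 0 0 0 0 / 0 0 0 0 0 0 / 1 0 0 12 0 0 / 0 0 0 0 0 0 / 0 0 0 0 0 0
t=8: a0@(0,0) a1@(2,3) a2@(2,3) a3@(2,0) | pheromone: 1 0 0 0 0 0 / 0 0 0 0 0 0 / 1 0 0 13 0 0 / 0 0 0 0 0 0 / 0 0 0 0 0 0

(0, 0)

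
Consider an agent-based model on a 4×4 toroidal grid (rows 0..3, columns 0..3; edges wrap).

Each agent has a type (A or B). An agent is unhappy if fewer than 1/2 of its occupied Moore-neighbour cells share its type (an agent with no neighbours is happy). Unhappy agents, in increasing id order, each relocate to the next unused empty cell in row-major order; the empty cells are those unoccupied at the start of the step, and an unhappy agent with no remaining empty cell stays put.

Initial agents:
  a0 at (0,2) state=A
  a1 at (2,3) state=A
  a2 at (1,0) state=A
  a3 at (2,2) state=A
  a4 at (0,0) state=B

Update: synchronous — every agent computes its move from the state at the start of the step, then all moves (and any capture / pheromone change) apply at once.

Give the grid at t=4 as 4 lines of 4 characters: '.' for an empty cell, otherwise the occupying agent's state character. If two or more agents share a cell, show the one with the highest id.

t=1: a0@(0,2):A a1@(2,3):A a2@(1,0):A a3@(2,2):A a4@(0,1):B
t=2: a0@(0,0):A a1@(2,3):A a2@(1,0):A a3@(2,2):A a4@(0,3):B
t=3: a0@(0,0):A a1@(2,3):A a2@(1,0):A a3@(2,2):A a4@(0,1):B
t=4: a0@(0,0):A a1@(2,3):A a2@(1,0):A a3@(2,2):A a4@(0,2):B

A.B.
A...
..AA
....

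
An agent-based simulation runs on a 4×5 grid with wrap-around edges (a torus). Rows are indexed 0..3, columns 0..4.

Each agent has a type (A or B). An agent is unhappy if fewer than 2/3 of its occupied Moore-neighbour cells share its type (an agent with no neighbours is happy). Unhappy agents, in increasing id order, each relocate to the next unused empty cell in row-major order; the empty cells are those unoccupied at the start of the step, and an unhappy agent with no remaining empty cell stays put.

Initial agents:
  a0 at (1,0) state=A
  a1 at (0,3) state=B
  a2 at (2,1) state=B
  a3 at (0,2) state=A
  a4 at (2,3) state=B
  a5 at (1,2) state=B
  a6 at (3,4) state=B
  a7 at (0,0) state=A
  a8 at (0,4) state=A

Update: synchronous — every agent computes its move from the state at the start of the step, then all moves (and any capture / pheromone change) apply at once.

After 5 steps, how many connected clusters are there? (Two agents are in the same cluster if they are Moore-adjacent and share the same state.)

3

t=1: a0@(1,0):A a1@(0,1):B a2@(1,1):B a3@(1,3):A a4@(2,3):B a5@(1,2):B a6@(1,4):B a7@(0,0):A a8@(2,0):A
t=2: a0@(0,2):A a1@(0,3):B a2@(0,4):B a3@(2,1):A a4@(2,3):B a5@(1,2):B a6@(2,2):B a7@(2,4):A a8@(3,0):A
t=3: a0@(0,0):A a1@(0,3):B a2@(0,1):B a3@(1,0):A a4@(2,3):B a5@(1,1):B a6@(2,2):B a7@(1,3):A a8@(3,0):A
t=4: a0@(0,2):A a1@(0,4):B a2@(1,2):B a3@(1,4):A a4@(2,0):B a5@(2,1):B a6@(2,2):B a7@(2,4):A a8@(3,1):A
t=5: a0@(0,0):A a1@(0,1):B a2@(1,2):B a3@(0,3):A a4@(1,0):B a5@(2,1):B a6@(2,2):B a7@(1,1):A a8@(1,3):A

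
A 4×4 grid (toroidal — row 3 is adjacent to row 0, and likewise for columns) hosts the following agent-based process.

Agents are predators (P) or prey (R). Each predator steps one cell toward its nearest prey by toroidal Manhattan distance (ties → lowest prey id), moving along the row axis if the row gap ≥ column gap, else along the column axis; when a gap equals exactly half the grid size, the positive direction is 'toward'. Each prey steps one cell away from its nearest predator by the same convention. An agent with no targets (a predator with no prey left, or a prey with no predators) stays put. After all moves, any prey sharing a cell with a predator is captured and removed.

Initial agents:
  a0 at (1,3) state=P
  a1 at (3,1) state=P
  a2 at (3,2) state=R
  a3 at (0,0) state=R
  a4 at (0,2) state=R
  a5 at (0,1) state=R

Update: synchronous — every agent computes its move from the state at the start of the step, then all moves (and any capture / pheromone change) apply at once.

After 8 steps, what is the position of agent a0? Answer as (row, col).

t=1: a0@(0,3):P a1@(3,2):P a2@(3,3):R a3@(3,0):R a5@(1,1):R
t=2: a0@(3,3):P a1@(3,3):P a2@(2,3):R a3@(2,0):R a5@(1,0):R
t=3: a0@(2,3):P a1@(2,3):P a2@(1,3):R a3@(1,0):R a5@(0,0):R
t=4: a0@(1,3):P a1@(1,3):P a2@(0,3):R a3@(0,0):R a5@(3,0):R
t=5: a0@(0,3):P a1@(0,3):P a2@(3,3):R a3@(3,0):R a5@(2,0):R
t=6: a0@(3,3):P a1@(3,3):P a2@(2,3):R a3@(2,0):R a5@(1,0):R
t=7: a0@(2,3):P a1@(2,3):P a2@(1,3):R a3@(1,0):R a5@(0,0):R
t=8: a0@(1,3):P a1@(1,3):P a2@(0,3):R a3@(0,0):R a5@(3,0):R

(1, 3)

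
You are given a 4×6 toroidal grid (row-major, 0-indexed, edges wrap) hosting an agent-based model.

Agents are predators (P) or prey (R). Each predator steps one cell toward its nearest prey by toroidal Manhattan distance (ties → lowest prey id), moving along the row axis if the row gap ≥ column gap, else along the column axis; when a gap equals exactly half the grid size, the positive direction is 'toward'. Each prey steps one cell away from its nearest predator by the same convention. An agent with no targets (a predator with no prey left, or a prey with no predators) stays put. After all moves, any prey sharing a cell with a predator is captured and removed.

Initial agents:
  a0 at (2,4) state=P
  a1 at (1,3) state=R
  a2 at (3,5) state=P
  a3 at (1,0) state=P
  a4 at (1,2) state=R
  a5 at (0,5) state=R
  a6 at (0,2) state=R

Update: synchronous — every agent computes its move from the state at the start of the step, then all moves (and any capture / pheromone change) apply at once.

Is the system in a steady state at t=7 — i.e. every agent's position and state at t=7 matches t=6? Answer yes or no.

t=1: a0@(1,4):P a1@(0,3):R a2@(0,5):P a3@(1,1):P a4@(1,3):R a5@(1,5):R a6@(0,3):R
t=2: a0@(1,3):P a1@(3,3):R a2@(1,5):P a3@(1,2):P a5@(1,0):R a6@(3,3):R
t=3: a0@(2,3):P a2@(1,0):P a3@(1,1):P
t=4: (unchanged — steady state)

yes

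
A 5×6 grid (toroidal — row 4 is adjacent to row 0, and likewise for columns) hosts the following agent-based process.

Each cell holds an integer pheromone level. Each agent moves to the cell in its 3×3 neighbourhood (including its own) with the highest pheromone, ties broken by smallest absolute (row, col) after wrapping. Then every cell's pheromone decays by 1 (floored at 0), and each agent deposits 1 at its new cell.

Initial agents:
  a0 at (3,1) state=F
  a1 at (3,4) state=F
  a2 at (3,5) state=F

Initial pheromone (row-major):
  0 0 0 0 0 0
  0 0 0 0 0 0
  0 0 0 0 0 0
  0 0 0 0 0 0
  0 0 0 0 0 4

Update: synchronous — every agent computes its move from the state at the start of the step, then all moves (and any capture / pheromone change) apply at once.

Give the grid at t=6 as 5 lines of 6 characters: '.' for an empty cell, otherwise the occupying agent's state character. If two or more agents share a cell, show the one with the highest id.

t=1: a0@(2,0) a1@(4,5) a2@(4,5) | pheromone: 0 0 0 0 0 0 / 0 0 0 0 0 0 / 1 0 0 0 0 0 / 0 0 0 0 0 0 / 0 0 0 0 0 5
t=2: a0@(2,0) a1@(4,5) a2@(4,5) | pheromone: 0 0 0 0 0 0 / 0 0 0 0 0 0 / 1 0 0 0 0 0 / 0 0 0 0 0 0 / 0 0 0 0 0 6
t=3: a0@(2,0) a1@(4,5) a2@(4,5) | pheromone: 0 0 0 0 0 0 / 0 0 0 0 0 0 / 1 0 0 0 0 0 / 0 0 0 0 0 0 / 0 0 0 0 0 7
t=4: a0@(2,0) a1@(4,5) a2@(4,5) | pheromone: 0 0 0 0 0 0 / 0 0 0 0 0 0 / 1 0 0 0 0 0 / 0 0 0 0 0 0 / 0 0 0 0 0 8
t=5: a0@(2,0) a1@(4,5) a2@(4,5) | pheromone: 0 0 0 0 0 0 / 0 0 0 0 0 0 / 1 0 0 0 0 0 / 0 0 0 0 0 0 / 0 0 0 0 0 9
t=6: a0@(2,0) a1@(4,5) a2@(4,5) | pheromone: 0 0 0 0 0 0 / 0 0 0 0 0 0 / 1 0 0 0 0 0 / 0 0 0 0 0 0 / 0 0 0 0 0 10

......
......
F.....
......
.....F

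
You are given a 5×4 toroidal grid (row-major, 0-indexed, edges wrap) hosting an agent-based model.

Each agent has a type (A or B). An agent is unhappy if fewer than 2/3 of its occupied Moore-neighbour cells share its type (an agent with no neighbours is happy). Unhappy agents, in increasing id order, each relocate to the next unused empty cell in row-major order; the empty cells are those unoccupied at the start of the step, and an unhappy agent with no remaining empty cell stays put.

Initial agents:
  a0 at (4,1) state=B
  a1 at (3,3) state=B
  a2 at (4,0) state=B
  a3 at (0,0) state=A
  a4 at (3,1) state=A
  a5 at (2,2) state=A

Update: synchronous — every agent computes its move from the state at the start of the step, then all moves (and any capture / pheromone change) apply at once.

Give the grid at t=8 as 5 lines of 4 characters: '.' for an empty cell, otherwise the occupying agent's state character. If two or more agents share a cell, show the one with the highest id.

.B..
.BB.
AAA.
....
....

t=1: a0@(0,1):B a1@(0,2):B a2@(0,3):B a3@(1,0):A a4@(1,1):A a5@(1,2):A
t=2: a0@(0,0):B a1@(1,3):B a2@(2,0):B a3@(2,1):A a4@(2,2):A a5@(2,3):A
t=3: a0@(0,0):B a1@(0,1):B a2@(0,2):B a3@(0,3):A a4@(2,2):A a5@(1,0):A
t=4: a0@(1,1):B a1@(0,1):B a2@(1,2):B a3@(1,3):A a4@(2,2):A a5@(2,0):A
t=5: a0@(0,0):B a1@(0,1):B a2@(0,2):B a3@(1,3):A a4@(0,3):A a5@(1,0):A
t=6: a0@(1,1):B a1@(0,1):B a2@(1,2):B a3@(2,0):A a4@(2,1):A a5@(2,2):A
t=7: a0@(0,0):B a1@(0,1):B a2@(0,2):B a3@(0,3):A a4@(1,0):A a5@(1,3):A
t=8: a0@(1,1):B a1@(0,1):B a2@(1,2):B a3@(2,0):A a4@(2,1):A a5@(2,2):A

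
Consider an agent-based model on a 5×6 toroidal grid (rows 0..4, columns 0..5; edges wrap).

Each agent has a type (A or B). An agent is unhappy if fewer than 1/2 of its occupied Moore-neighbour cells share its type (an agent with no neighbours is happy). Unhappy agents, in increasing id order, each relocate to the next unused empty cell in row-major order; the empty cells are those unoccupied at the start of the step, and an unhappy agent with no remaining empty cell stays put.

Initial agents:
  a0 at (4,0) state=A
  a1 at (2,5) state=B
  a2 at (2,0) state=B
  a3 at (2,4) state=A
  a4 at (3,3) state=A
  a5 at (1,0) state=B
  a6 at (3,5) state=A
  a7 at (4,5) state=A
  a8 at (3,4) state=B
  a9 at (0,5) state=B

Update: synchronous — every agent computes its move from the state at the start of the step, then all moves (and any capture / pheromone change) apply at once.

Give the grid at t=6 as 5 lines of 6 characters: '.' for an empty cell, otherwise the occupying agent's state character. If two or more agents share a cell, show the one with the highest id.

t=1: a0@(4,0):A a1@(2,5):B a2@(2,0):B a3@(2,4):A a4@(3,3):A a5@(1,0):B a6@(3,5):A a7@(4,5):A a8@(0,0):B a9@(0,1):B
t=2: (unchanged — steady state)

BB....
B.....
B...AB
...A.A
A....A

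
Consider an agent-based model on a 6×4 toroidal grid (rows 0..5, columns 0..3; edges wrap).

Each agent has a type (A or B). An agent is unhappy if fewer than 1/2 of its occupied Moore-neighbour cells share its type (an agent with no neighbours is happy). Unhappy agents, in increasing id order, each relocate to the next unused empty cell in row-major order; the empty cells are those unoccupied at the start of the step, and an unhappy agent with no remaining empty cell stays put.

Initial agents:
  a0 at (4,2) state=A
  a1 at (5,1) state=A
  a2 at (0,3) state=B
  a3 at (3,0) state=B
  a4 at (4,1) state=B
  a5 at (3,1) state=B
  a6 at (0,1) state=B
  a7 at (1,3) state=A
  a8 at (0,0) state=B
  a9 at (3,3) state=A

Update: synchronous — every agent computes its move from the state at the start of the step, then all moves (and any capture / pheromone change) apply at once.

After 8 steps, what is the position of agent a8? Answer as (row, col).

t=1: a0@(4,2):A a1@(0,2):A a2@(0,3):B a3@(3,0):B a4@(4,1):B a5@(3,1):B a6@(0,1):B a7@(1,0):A a8@(0,0):B a9@(3,3):A
t=2: a0@(1,1):A a1@(1,2):A a2@(1,3):B a3@(3,0):B a4@(4,1):B a5@(3,1):B a6@(2,0):B a7@(2,1):A a8@(0,0):B a9@(3,3):A
t=3: a0@(1,1):A a1@(1,2):A a2@(1,3):B a3@(3,0):B a4@(4,1):B a5@(3,1):B a6@(2,0):B a7@(0,1):A a8@(0,0):B a9@(0,2):A
t=4: a0@(1,1):A a1@(1,2):A a2@(1,3):B a3@(3,0):B a4@(4,1):B a5@(3,1):B a6@(2,0):B a7@(0,1):A a8@(0,3):B a9@(0,2):A
t=5: a0@(1,1):A a1@(1,2):A a2@(1,3):B a3@(3,0):B a4@(4,1):B a5@(3,1):B a6@(2,0):B a7@(0,1):A a8@(0,0):B a9@(0,2):A
t=6: a0@(1,1):A a1@(1,2):A a2@(1,3):B a3@(3,0):B a4@(4,1):B a5@(3,1):B a6@(2,0):B a7@(0,1):A a8@(0,3):B a9@(0,2):A
t=7: a0@(1,1):A a1@(1,2):A a2@(1,3):B a3@(3,0):B a4@(4,1):B a5@(3,1):B a6@(2,0):B a7@(0,1):A a8@(0,0):B a9@(0,2):A
t=8: a0@(1,1):A a1@(1,2):A a2@(1,3):B a3@(3,0):B a4@(4,1):B a5@(3,1):B a6@(2,0):B a7@(0,1):A a8@(0,3):B a9@(0,2):A

(0, 3)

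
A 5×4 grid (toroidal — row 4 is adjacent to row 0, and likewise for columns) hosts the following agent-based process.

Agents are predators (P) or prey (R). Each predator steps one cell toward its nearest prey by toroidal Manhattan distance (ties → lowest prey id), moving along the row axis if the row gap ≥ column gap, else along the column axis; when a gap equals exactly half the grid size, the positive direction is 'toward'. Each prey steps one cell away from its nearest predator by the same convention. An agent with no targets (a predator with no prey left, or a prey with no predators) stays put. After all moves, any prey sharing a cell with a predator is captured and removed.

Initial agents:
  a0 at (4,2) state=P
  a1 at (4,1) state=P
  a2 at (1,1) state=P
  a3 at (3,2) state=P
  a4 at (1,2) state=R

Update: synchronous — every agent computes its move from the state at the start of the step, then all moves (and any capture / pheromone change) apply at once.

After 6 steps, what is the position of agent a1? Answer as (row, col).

t=1: a0@(0,2):P a1@(0,1):P a2@(1,2):P a3@(2,2):P a4@(1,3):R
t=2: a0@(1,2):P a1@(0,2):P a2@(1,3):P a3@(1,2):P a4@(1,0):R
t=3: a0@(1,3):P a1@(0,3):P a2@(1,0):P a3@(1,3):P a4@(1,1):R
t=4: a0@(1,0):P a1@(0,0):P a2@(1,1):P a3@(1,0):P a4@(1,2):R
t=5: a0@(1,1):P a1@(0,1):P a2@(1,2):P a3@(1,1):P a4@(1,3):R
t=6: a0@(1,2):P a1@(0,2):P a2@(1,3):P a3@(1,2):P a4@(1,0):R

(0, 2)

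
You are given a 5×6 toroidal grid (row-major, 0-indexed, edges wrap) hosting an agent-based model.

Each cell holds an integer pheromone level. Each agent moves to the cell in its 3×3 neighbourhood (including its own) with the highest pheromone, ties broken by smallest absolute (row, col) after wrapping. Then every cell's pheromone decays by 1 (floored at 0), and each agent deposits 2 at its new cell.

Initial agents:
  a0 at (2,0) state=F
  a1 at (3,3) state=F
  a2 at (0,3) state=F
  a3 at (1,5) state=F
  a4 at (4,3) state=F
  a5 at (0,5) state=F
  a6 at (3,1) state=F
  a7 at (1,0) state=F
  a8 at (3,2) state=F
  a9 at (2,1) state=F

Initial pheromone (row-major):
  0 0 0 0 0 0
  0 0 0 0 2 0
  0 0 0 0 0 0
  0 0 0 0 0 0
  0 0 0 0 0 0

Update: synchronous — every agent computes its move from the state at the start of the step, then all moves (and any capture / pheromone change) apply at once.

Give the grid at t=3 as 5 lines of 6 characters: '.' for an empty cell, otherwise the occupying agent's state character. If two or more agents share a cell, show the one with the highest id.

t=1: a0@(1,0) a1@(2,2) a2@(1,4) a3@(1,4) a4@(0,2) a5@(1,4) a6@(2,0) a7@(0,0) a8@(2,1) a9@(1,0) | pheromone: 2 0 2 0 0 0 / 4 0 0 0 7 0 / 2 2 2 0 0 0 / 0 0 0 0 0 0 / 0 0 0 0 0 0
t=2: a0@(1,0) a1@(2,1) a2@(1,4) a3@(1,4) a4@(0,2) a5@(1,4) a6@(1,0) a7@(1,0) a8@(1,0) a9@(1,0) | pheromone: 1 0 3 0 0 0 / 13 0 0 0 12 0 / 1 3 1 0 0 0 / 0 0 0 0 0 0 / 0 0 0 0 0 0
t=3: a0@(1,0) a1@(1,0) a2@(1,4) a3@(1,4) a4@(0,2) a5@(1,4) a6@(1,0) a7@(1,0) a8@(1,0) a9@(1,0) | pheromone: 0 0 4 0 0 0 / 24 0 0 0 17 0 / 0 2 0 0 0 0 / 0 0 0 0 0 0 / 0 0 0 0 0 0

..F...
F...F.
......
......
......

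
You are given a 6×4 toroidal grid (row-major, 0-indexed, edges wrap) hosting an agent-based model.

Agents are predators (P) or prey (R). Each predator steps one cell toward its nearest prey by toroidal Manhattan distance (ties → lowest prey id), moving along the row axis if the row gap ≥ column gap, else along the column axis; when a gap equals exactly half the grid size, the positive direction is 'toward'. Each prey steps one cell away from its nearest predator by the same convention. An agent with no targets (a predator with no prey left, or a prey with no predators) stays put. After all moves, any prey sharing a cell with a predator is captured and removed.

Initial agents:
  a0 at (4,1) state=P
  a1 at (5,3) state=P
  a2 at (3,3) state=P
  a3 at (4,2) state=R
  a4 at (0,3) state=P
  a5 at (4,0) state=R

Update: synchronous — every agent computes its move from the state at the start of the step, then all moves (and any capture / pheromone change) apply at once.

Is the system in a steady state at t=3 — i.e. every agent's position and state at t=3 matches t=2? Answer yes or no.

t=1: a0@(4,2):P a1@(4,3):P a2@(4,3):P a4@(5,3):P
t=2: (unchanged — steady state)

yes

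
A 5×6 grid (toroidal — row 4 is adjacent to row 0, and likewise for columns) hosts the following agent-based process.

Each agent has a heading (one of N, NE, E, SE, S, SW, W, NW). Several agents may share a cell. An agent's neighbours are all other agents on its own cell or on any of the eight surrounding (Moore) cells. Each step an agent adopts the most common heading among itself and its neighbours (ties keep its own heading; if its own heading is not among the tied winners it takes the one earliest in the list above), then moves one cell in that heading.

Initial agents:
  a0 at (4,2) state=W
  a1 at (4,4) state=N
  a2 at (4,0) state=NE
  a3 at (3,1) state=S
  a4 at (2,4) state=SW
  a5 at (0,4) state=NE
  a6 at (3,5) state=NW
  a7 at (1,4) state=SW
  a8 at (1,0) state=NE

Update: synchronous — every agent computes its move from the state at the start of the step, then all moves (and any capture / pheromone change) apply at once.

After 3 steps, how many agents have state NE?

4

t=1: a0@(4,1):W a1@(3,4):N a2@(3,1):NE a3@(4,1):S a4@(3,3):SW a5@(4,5):NE a6@(2,4):NW a7@(2,3):SW a8@(0,1):NE
t=2: a0@(3,2):NE a1@(4,3):SW a2@(2,2):NE a3@(3,2):NE a4@(4,2):SW a5@(3,0):NE a6@(3,3):SW a7@(3,2):SW a8@(4,2):NE
t=3: a0@(2,3):NE a1@(0,2):SW a2@(1,3):NE a3@(2,3):NE a4@(0,1):SW a5@(2,1):NE a6@(4,2):SW a7@(4,1):SW a8@(0,1):SW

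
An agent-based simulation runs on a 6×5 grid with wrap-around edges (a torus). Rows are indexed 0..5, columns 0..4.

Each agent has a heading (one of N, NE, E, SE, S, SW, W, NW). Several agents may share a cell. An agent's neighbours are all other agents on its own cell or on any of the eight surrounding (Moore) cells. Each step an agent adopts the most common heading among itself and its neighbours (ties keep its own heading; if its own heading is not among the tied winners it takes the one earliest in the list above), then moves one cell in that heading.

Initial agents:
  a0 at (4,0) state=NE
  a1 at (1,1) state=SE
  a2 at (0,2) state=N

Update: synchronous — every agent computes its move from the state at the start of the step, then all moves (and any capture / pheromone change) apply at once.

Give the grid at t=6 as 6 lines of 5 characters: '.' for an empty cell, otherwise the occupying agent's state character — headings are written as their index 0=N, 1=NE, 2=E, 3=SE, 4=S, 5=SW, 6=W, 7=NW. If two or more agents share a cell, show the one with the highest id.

t=1: a0@(3,1):NE a1@(2,2):SE a2@(5,2):N
t=2: a0@(2,2):NE a1@(3,3):SE a2@(4,2):N
t=3: a0@(1,3):NE a1@(4,4):SE a2@(3,2):N
t=4: a0@(0,4):NE a1@(5,0):SE a2@(2,2):N
t=5: a0@(5,0):NE a1@(0,1):SE a2@(1,2):N
t=6: a0@(4,1):NE a1@(1,2):SE a2@(0,2):N

..0..
..3..
.....
.....
.1...
.....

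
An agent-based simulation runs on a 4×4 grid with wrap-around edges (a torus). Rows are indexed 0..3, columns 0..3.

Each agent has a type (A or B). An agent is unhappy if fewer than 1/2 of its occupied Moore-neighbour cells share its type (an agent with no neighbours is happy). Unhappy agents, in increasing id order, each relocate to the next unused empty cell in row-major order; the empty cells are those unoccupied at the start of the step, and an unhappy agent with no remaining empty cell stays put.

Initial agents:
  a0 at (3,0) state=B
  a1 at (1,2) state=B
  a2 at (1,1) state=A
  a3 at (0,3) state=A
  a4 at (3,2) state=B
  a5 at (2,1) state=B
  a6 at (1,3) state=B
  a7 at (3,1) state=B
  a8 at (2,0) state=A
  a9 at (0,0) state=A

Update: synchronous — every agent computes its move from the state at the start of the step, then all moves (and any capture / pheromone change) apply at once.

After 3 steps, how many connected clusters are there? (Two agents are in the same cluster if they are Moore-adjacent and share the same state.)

t=1: a0@(0,1):B a1@(1,2):B a2@(1,1):A a3@(0,2):A a4@(3,2):B a5@(2,1):B a6@(1,0):B a7@(3,1):B a8@(2,2):A a9@(2,3):A
t=2: a0@(0,1):B a1@(0,0):B a2@(0,3):A a3@(1,3):A a4@(3,2):B a5@(2,1):B a6@(1,0):B a7@(3,1):B a8@(2,0):A a9@(3,0):A
t=3: a0@(0,1):B a1@(0,0):B a2@(0,2):A a3@(1,3):A a4@(3,2):B a5@(2,1):B a6@(1,0):B a7@(3,1):B a8@(1,1):A a9@(1,2):A

2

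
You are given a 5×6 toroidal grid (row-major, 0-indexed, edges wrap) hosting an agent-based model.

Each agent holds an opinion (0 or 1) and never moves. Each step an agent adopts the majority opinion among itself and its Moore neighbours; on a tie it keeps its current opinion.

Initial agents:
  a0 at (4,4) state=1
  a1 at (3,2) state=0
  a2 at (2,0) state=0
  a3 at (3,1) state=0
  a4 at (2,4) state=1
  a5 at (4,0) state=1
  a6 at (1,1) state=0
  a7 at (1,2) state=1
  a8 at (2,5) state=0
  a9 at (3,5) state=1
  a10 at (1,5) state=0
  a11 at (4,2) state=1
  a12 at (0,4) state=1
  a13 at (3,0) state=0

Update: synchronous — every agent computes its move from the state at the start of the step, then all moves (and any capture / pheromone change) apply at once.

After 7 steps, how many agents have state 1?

t=1: a0@(4,4):1 a1@(3,2):0 a2@(2,0):0 a3@(3,1):0 a4@(2,4):1 a5@(4,0):1 a6@(1,1):0 a7@(1,2):1 a8@(2,5):0 a9@(3,5):1 a10@(1,5):0 a11@(4,2):0 a12@(0,4):1 a13@(3,0):0
t=2: (unchanged — steady state)

6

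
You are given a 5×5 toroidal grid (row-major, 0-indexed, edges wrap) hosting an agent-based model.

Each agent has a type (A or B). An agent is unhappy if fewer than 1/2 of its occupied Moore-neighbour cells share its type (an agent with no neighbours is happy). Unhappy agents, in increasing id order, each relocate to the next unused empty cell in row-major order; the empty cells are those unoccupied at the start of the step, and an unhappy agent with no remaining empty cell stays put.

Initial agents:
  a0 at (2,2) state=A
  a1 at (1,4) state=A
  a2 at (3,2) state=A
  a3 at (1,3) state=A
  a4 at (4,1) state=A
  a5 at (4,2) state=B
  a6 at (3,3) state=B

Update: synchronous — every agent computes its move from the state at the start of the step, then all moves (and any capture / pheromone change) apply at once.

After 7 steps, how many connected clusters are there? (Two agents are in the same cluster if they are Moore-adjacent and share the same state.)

2

t=1: a0@(2,2):A a1@(1,4):A a2@(3,2):A a3@(1,3):A a4@(4,1):A a5@(0,0):B a6@(0,1):B
t=2: a0@(2,2):A a1@(1,4):A a2@(3,2):A a3@(1,3):A a4@(0,2):A a5@(0,3):B a6@(0,1):B
t=3: a0@(2,2):A a1@(1,4):A a2@(3,2):A a3@(1,3):A a4@(0,0):A a5@(0,4):B a6@(1,0):B
t=4: a0@(2,2):A a1@(1,4):A a2@(3,2):A a3@(1,3):A a4@(0,1):A a5@(0,2):B a6@(0,3):B
t=5: a0@(2,2):A a1@(1,4):A a2@(3,2):A a3@(1,3):A a4@(0,0):A a5@(0,4):B a6@(1,0):B
t=6: a0@(2,2):A a1@(1,4):A a2@(3,2):A a3@(1,3):A a4@(0,1):A a5@(0,2):B a6@(0,3):B
t=7: a0@(2,2):A a1@(1,4):A a2@(3,2):A a3@(1,3):A a4@(0,0):A a5@(0,4):B a6@(1,0):B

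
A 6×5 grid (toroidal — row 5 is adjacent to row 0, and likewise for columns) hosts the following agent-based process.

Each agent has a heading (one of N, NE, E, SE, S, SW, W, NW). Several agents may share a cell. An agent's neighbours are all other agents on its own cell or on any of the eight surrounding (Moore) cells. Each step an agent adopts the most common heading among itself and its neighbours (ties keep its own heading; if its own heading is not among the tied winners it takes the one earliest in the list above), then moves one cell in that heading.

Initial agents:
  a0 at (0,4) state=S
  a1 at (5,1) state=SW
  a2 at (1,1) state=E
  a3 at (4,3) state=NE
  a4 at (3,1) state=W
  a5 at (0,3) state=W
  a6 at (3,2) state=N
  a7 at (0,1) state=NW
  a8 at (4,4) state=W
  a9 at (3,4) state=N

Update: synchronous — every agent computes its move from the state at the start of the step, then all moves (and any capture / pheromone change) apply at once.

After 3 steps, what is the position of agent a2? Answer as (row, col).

(0, 3)

t=1: a0@(1,4):S a1@(0,0):SW a2@(1,2):E a3@(3,3):N a4@(3,0):W a5@(0,2):W a6@(2,2):N a7@(5,0):NW a8@(4,3):W a9@(2,4):N
t=2: a0@(2,4):S a1@(1,4):SW a2@(1,3):E a3@(2,3):N a4@(3,4):W a5@(0,1):W a6@(1,2):N a7@(4,4):NW a8@(4,2):W a9@(1,4):N
t=3: a0@(1,4):N a1@(0,4):N a2@(0,3):N a3@(1,3):N a4@(3,3):W a5@(0,0):W a6@(0,2):N a7@(3,3):NW a8@(4,1):W a9@(0,4):N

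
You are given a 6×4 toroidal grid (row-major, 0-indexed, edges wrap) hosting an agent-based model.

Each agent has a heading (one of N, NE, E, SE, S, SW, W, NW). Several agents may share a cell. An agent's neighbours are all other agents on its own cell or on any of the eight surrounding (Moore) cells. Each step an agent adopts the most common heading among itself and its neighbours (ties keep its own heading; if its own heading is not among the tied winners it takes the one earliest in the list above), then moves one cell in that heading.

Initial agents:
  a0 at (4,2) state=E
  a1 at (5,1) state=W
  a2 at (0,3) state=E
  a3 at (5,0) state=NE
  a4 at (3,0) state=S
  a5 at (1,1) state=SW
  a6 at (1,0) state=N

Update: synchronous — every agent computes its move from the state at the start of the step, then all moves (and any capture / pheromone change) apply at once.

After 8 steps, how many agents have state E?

7

t=1: a0@(4,3):E a1@(5,0):W a2@(0,0):E a3@(4,1):NE a4@(4,0):S a5@(2,0):SW a6@(0,0):N
t=2: a0@(4,0):E a1@(5,1):E a2@(0,1):E a3@(3,2):NE a4@(5,0):S a5@(3,3):SW a6@(5,0):N
t=3: a0@(4,1):E a1@(5,2):E a2@(0,2):E a3@(2,3):NE a4@(5,1):E a5@(4,2):SW a6@(5,1):E
t=4: a0@(4,2):E a1@(5,3):E a2@(0,3):E a3@(1,0):NE a4@(5,2):E a5@(4,3):E a6@(5,2):E
t=5: a0@(4,3):E a1@(5,0):E a2@(0,0):E a3@(0,1):NE a4@(5,3):E a5@(4,0):E a6@(5,3):E
t=6: a0@(4,0):E a1@(5,1):E a2@(0,1):E a3@(0,2):E a4@(5,0):E a5@(4,1):E a6@(5,0):E
t=7: a0@(4,1):E a1@(5,2):E a2@(0,2):E a3@(0,3):E a4@(5,1):E a5@(4,2):E a6@(5,1):E
t=8: a0@(4,2):E a1@(5,3):E a2@(0,3):E a3@(0,0):E a4@(5,2):E a5@(4,3):E a6@(5,2):E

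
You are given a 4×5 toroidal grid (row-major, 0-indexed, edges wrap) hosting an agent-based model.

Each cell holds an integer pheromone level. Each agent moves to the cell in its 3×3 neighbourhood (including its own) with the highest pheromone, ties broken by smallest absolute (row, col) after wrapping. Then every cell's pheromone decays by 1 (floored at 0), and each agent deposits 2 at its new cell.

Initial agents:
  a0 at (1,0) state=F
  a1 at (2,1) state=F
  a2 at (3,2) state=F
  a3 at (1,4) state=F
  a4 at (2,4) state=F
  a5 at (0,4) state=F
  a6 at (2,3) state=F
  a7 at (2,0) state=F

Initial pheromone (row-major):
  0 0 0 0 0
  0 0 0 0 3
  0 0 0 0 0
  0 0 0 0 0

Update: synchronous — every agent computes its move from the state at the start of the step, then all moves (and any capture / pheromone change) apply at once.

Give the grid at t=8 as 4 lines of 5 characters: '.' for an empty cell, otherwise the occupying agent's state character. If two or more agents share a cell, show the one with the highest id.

.F...
....F
.....
.....

t=1: a0@(1,4) a1@(1,0) a2@(0,1) a3@(1,4) a4@(1,4) a5@(1,4) a6@(1,4) a7@(1,4) | pheromone: 0 2 0 0 0 / 2 0 0 0 14 / 0 0 0 0 0 / 0 0 0 0 0
t=2: a0@(1,4) a1@(1,4) a2@(0,1) a3@(1,4) a4@(1,4) a5@(1,4) a6@(1,4) a7@(1,4) | pheromone: 0 3 0 0 0 / 1 0 0 0 27 / 0 0 0 0 0 / 0 0 0 0 0
t=3: a0@(1,4) a1@(1,4) a2@(0,1) a3@(1,4) a4@(1,4) a5@(1,4) a6@(1,4) a7@(1,4) | pheromone: 0 4 0 0 0 / 0 0 0 0 40 / 0 0 0 0 0 / 0 0 0 0 0
t=4: a0@(1,4) a1@(1,4) a2@(0,1) a3@(1,4) a4@(1,4) a5@(1,4) a6@(1,4) a7@(1,4) | pheromone: 0 5 0 0 0 / 0 0 0 0 53 / 0 0 0 0 0 / 0 0 0 0 0
t=5: a0@(1,4) a1@(1,4) a2@(0,1) a3@(1,4) a4@(1,4) a5@(1,4) a6@(1,4) a7@(1,4) | pheromone: 0 6 0 0 0 / 0 0 0 0 66 / 0 0 0 0 0 / 0 0 0 0 0
t=6: a0@(1,4) a1@(1,4) a2@(0,1) a3@(1,4) a4@(1,4) a5@(1,4) a6@(1,4) a7@(1,4) | pheromone: 0 7 0 0 0 / 0 0 0 0 79 / 0 0 0 0 0 / 0 0 0 0 0
t=7: a0@(1,4) a1@(1,4) a2@(0,1) a3@(1,4) a4@(1,4) a5@(1,4) a6@(1,4) a7@(1,4) | pheromone: 0 8 0 0 0 / 0 0 0 0 92 / 0 0 0 0 0 / 0 0 0 0 0
t=8: a0@(1,4) a1@(1,4) a2@(0,1) a3@(1,4) a4@(1,4) a5@(1,4) a6@(1,4) a7@(1,4) | pheromone: 0 9 0 0 0 / 0 0 0 0 105 / 0 0 0 0 0 / 0 0 0 0 0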